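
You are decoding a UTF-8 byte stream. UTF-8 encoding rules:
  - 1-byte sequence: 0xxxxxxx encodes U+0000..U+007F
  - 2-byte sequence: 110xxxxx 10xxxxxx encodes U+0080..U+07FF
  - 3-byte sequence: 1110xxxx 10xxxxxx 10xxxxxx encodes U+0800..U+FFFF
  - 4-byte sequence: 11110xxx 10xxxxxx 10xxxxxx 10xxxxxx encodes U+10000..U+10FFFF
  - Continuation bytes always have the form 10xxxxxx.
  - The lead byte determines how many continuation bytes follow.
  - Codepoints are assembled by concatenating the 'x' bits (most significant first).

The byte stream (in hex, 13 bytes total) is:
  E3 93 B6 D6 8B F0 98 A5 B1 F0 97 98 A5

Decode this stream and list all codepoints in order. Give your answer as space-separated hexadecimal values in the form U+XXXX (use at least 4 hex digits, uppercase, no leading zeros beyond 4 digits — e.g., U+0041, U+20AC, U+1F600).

Answer: U+34F6 U+058B U+18971 U+17625

Derivation:
Byte[0]=E3: 3-byte lead, need 2 cont bytes. acc=0x3
Byte[1]=93: continuation. acc=(acc<<6)|0x13=0xD3
Byte[2]=B6: continuation. acc=(acc<<6)|0x36=0x34F6
Completed: cp=U+34F6 (starts at byte 0)
Byte[3]=D6: 2-byte lead, need 1 cont bytes. acc=0x16
Byte[4]=8B: continuation. acc=(acc<<6)|0x0B=0x58B
Completed: cp=U+058B (starts at byte 3)
Byte[5]=F0: 4-byte lead, need 3 cont bytes. acc=0x0
Byte[6]=98: continuation. acc=(acc<<6)|0x18=0x18
Byte[7]=A5: continuation. acc=(acc<<6)|0x25=0x625
Byte[8]=B1: continuation. acc=(acc<<6)|0x31=0x18971
Completed: cp=U+18971 (starts at byte 5)
Byte[9]=F0: 4-byte lead, need 3 cont bytes. acc=0x0
Byte[10]=97: continuation. acc=(acc<<6)|0x17=0x17
Byte[11]=98: continuation. acc=(acc<<6)|0x18=0x5D8
Byte[12]=A5: continuation. acc=(acc<<6)|0x25=0x17625
Completed: cp=U+17625 (starts at byte 9)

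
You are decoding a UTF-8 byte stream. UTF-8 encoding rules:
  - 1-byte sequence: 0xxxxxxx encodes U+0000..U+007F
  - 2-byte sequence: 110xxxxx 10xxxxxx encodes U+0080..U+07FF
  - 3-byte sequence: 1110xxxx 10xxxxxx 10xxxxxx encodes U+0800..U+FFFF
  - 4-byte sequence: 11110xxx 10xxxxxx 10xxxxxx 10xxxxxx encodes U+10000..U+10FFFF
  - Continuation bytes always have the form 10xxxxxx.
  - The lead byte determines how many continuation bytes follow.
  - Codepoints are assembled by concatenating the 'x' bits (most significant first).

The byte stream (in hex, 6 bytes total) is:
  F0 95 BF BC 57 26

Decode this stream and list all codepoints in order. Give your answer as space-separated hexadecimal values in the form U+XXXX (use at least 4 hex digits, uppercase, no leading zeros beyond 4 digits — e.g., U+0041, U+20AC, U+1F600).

Answer: U+15FFC U+0057 U+0026

Derivation:
Byte[0]=F0: 4-byte lead, need 3 cont bytes. acc=0x0
Byte[1]=95: continuation. acc=(acc<<6)|0x15=0x15
Byte[2]=BF: continuation. acc=(acc<<6)|0x3F=0x57F
Byte[3]=BC: continuation. acc=(acc<<6)|0x3C=0x15FFC
Completed: cp=U+15FFC (starts at byte 0)
Byte[4]=57: 1-byte ASCII. cp=U+0057
Byte[5]=26: 1-byte ASCII. cp=U+0026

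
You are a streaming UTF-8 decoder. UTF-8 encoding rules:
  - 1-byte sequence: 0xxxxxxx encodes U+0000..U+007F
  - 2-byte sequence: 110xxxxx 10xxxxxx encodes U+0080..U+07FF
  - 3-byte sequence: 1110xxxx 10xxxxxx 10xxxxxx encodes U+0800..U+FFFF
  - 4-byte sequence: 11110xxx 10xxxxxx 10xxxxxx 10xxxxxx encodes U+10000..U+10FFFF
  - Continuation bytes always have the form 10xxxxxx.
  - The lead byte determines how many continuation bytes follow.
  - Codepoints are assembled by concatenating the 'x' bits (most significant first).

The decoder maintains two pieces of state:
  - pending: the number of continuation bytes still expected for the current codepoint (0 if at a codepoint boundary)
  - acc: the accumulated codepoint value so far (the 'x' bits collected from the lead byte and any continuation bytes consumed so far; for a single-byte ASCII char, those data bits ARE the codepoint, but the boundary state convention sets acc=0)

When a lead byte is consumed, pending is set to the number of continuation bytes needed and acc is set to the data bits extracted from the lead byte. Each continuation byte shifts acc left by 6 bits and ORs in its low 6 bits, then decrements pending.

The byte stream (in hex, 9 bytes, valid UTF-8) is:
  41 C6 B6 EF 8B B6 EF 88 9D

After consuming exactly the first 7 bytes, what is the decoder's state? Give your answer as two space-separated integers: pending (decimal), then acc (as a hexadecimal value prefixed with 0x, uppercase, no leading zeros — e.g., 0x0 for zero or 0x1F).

Byte[0]=41: 1-byte. pending=0, acc=0x0
Byte[1]=C6: 2-byte lead. pending=1, acc=0x6
Byte[2]=B6: continuation. acc=(acc<<6)|0x36=0x1B6, pending=0
Byte[3]=EF: 3-byte lead. pending=2, acc=0xF
Byte[4]=8B: continuation. acc=(acc<<6)|0x0B=0x3CB, pending=1
Byte[5]=B6: continuation. acc=(acc<<6)|0x36=0xF2F6, pending=0
Byte[6]=EF: 3-byte lead. pending=2, acc=0xF

Answer: 2 0xF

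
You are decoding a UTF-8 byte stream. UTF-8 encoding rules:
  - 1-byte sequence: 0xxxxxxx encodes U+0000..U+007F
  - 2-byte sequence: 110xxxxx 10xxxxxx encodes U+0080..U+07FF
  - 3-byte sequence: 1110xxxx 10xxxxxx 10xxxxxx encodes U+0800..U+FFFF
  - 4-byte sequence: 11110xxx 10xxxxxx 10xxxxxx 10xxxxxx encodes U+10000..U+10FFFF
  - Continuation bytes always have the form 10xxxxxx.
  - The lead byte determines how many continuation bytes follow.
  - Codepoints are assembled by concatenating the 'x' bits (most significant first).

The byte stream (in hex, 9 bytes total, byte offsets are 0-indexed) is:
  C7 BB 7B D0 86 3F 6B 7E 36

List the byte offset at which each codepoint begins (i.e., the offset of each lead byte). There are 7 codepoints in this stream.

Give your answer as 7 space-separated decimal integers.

Answer: 0 2 3 5 6 7 8

Derivation:
Byte[0]=C7: 2-byte lead, need 1 cont bytes. acc=0x7
Byte[1]=BB: continuation. acc=(acc<<6)|0x3B=0x1FB
Completed: cp=U+01FB (starts at byte 0)
Byte[2]=7B: 1-byte ASCII. cp=U+007B
Byte[3]=D0: 2-byte lead, need 1 cont bytes. acc=0x10
Byte[4]=86: continuation. acc=(acc<<6)|0x06=0x406
Completed: cp=U+0406 (starts at byte 3)
Byte[5]=3F: 1-byte ASCII. cp=U+003F
Byte[6]=6B: 1-byte ASCII. cp=U+006B
Byte[7]=7E: 1-byte ASCII. cp=U+007E
Byte[8]=36: 1-byte ASCII. cp=U+0036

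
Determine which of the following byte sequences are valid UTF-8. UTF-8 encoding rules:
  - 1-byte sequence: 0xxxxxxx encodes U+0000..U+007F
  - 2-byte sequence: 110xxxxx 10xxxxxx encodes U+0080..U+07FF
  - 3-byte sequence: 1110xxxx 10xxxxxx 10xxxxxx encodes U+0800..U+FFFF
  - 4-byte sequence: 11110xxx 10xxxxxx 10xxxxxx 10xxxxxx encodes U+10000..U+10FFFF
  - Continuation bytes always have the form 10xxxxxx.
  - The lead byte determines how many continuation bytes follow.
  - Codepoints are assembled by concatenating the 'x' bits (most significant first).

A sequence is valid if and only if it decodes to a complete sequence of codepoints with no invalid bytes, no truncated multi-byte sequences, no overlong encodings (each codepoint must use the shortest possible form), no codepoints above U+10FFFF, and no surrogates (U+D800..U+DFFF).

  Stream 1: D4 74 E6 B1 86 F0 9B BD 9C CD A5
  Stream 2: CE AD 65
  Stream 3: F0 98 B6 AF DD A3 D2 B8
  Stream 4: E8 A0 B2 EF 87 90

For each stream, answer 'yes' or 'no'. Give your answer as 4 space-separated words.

Answer: no yes yes yes

Derivation:
Stream 1: error at byte offset 1. INVALID
Stream 2: decodes cleanly. VALID
Stream 3: decodes cleanly. VALID
Stream 4: decodes cleanly. VALID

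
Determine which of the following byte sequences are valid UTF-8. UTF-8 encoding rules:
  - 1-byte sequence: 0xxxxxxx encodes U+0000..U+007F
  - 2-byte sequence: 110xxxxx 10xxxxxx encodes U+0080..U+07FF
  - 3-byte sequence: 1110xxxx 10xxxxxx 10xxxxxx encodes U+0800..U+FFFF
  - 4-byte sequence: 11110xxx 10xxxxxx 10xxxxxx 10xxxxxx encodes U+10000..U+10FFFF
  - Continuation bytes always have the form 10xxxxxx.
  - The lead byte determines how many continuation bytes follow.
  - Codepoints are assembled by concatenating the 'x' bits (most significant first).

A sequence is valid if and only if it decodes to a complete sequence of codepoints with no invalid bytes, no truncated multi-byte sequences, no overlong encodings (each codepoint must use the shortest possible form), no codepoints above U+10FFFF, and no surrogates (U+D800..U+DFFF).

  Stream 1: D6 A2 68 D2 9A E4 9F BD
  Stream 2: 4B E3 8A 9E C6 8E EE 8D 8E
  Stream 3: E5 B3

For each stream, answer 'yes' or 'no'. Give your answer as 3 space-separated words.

Answer: yes yes no

Derivation:
Stream 1: decodes cleanly. VALID
Stream 2: decodes cleanly. VALID
Stream 3: error at byte offset 2. INVALID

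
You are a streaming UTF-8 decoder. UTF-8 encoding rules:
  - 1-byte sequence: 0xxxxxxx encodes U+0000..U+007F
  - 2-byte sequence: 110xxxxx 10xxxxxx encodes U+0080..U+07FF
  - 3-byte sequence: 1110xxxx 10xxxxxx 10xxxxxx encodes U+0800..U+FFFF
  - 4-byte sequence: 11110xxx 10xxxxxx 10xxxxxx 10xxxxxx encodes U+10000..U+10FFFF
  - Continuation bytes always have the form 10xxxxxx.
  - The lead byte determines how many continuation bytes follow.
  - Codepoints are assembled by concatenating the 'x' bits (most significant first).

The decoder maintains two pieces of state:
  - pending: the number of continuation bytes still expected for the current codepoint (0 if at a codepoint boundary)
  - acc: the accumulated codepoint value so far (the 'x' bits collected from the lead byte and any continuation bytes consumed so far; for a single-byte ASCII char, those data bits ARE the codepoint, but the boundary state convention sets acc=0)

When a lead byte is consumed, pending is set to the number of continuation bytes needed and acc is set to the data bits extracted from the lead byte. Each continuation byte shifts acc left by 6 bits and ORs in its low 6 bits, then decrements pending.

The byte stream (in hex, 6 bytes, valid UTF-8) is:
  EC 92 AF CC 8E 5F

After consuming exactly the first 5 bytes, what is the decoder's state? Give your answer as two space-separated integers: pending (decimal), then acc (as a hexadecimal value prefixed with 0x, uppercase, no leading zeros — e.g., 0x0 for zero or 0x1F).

Byte[0]=EC: 3-byte lead. pending=2, acc=0xC
Byte[1]=92: continuation. acc=(acc<<6)|0x12=0x312, pending=1
Byte[2]=AF: continuation. acc=(acc<<6)|0x2F=0xC4AF, pending=0
Byte[3]=CC: 2-byte lead. pending=1, acc=0xC
Byte[4]=8E: continuation. acc=(acc<<6)|0x0E=0x30E, pending=0

Answer: 0 0x30E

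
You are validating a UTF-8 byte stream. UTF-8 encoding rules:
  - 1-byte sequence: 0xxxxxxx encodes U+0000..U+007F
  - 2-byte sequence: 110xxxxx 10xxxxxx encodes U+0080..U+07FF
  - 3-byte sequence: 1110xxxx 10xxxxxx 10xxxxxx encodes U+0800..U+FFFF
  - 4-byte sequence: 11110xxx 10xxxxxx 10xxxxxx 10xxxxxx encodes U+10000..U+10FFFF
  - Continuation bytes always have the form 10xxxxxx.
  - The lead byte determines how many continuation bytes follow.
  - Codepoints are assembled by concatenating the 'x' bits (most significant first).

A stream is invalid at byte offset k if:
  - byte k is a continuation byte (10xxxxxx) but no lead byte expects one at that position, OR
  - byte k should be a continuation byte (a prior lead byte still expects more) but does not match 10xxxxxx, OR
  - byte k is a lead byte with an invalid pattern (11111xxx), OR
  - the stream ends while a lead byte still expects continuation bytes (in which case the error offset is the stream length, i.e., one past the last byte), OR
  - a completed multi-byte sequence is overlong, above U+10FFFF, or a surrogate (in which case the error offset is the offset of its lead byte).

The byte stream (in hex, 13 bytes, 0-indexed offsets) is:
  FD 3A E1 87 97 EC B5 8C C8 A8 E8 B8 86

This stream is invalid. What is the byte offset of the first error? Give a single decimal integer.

Byte[0]=FD: INVALID lead byte (not 0xxx/110x/1110/11110)

Answer: 0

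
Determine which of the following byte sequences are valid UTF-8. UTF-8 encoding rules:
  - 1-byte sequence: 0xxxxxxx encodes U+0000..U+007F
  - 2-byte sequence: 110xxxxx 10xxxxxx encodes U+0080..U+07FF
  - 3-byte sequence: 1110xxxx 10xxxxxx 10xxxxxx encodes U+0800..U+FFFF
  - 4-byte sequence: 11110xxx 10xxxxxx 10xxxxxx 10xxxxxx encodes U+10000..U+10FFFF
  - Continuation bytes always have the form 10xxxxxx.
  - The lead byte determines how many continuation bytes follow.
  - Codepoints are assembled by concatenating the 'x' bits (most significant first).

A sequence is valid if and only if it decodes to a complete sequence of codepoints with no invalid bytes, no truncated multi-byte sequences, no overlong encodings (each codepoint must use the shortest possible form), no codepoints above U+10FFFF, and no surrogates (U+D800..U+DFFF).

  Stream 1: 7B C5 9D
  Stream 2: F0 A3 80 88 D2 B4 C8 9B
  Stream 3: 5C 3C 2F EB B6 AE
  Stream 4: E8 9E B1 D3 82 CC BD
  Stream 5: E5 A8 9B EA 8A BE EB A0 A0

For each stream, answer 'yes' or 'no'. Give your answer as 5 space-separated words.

Answer: yes yes yes yes yes

Derivation:
Stream 1: decodes cleanly. VALID
Stream 2: decodes cleanly. VALID
Stream 3: decodes cleanly. VALID
Stream 4: decodes cleanly. VALID
Stream 5: decodes cleanly. VALID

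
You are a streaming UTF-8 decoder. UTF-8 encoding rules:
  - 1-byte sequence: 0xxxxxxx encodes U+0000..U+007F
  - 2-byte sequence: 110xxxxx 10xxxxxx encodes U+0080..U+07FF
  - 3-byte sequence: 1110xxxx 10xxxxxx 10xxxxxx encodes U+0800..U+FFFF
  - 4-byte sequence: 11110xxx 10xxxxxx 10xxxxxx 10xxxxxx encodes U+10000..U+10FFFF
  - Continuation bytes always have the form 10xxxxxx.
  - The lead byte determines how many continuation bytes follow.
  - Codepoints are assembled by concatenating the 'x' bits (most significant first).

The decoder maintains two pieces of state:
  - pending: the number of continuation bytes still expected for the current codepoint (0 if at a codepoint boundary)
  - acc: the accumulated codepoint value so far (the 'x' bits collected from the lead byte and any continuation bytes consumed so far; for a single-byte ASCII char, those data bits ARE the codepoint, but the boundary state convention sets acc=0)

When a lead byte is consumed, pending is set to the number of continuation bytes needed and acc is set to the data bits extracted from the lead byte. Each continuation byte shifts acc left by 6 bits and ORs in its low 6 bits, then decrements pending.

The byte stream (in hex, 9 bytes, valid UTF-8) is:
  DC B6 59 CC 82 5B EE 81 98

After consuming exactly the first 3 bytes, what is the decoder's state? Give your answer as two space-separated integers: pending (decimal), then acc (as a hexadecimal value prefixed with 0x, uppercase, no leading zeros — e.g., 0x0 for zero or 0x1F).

Answer: 0 0x0

Derivation:
Byte[0]=DC: 2-byte lead. pending=1, acc=0x1C
Byte[1]=B6: continuation. acc=(acc<<6)|0x36=0x736, pending=0
Byte[2]=59: 1-byte. pending=0, acc=0x0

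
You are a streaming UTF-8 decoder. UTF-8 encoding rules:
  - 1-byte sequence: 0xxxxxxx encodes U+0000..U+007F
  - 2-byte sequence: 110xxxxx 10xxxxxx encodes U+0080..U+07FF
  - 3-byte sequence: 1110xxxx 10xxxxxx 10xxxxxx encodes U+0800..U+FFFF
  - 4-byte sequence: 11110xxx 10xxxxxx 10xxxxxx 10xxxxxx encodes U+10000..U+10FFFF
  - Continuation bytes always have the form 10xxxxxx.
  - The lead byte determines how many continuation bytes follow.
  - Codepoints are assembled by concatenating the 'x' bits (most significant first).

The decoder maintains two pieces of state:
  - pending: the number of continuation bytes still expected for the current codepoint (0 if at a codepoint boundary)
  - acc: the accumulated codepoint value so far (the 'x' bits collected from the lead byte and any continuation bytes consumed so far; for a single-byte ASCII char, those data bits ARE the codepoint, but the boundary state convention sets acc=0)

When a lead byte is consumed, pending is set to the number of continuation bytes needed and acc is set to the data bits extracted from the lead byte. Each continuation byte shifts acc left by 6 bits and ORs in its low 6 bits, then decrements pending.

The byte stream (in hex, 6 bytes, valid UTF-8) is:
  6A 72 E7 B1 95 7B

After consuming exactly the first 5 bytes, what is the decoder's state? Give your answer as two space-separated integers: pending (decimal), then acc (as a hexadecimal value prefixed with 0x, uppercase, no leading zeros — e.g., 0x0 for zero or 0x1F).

Byte[0]=6A: 1-byte. pending=0, acc=0x0
Byte[1]=72: 1-byte. pending=0, acc=0x0
Byte[2]=E7: 3-byte lead. pending=2, acc=0x7
Byte[3]=B1: continuation. acc=(acc<<6)|0x31=0x1F1, pending=1
Byte[4]=95: continuation. acc=(acc<<6)|0x15=0x7C55, pending=0

Answer: 0 0x7C55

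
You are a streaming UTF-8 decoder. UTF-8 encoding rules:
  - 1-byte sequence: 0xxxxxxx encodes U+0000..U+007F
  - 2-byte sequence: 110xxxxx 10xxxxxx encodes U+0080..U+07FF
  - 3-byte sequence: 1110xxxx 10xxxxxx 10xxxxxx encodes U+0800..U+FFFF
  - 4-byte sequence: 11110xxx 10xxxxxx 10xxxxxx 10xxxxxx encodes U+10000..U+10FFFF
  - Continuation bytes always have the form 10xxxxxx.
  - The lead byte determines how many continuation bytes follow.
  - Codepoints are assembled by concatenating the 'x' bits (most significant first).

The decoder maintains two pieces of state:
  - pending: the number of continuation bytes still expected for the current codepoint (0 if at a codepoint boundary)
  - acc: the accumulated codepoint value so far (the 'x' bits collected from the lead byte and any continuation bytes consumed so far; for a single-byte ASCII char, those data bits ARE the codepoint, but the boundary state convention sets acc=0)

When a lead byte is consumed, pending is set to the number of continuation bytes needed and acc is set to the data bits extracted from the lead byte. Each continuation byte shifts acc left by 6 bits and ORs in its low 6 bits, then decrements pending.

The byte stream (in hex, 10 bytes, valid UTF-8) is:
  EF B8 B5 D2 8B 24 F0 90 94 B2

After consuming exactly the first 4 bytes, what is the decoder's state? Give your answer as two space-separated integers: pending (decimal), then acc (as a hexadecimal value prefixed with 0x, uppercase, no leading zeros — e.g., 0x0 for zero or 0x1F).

Answer: 1 0x12

Derivation:
Byte[0]=EF: 3-byte lead. pending=2, acc=0xF
Byte[1]=B8: continuation. acc=(acc<<6)|0x38=0x3F8, pending=1
Byte[2]=B5: continuation. acc=(acc<<6)|0x35=0xFE35, pending=0
Byte[3]=D2: 2-byte lead. pending=1, acc=0x12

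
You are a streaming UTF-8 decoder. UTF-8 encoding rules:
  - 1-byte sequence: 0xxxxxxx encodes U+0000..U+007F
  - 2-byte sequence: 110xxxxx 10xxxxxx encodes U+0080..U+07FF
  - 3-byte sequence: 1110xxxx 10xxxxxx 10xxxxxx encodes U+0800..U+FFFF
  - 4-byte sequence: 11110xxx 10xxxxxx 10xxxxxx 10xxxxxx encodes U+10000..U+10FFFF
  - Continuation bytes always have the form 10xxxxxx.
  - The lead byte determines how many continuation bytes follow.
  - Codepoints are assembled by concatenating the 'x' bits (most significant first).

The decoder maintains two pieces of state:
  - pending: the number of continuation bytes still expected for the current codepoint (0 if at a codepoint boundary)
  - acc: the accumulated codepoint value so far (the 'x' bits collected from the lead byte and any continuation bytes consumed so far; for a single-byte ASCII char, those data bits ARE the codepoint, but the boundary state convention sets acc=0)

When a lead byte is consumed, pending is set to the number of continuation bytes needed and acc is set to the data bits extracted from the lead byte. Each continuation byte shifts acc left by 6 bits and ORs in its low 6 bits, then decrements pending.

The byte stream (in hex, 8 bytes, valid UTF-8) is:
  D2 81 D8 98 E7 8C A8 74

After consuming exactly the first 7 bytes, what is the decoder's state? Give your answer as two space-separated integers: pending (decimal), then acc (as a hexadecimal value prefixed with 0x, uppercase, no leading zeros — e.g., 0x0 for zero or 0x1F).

Answer: 0 0x7328

Derivation:
Byte[0]=D2: 2-byte lead. pending=1, acc=0x12
Byte[1]=81: continuation. acc=(acc<<6)|0x01=0x481, pending=0
Byte[2]=D8: 2-byte lead. pending=1, acc=0x18
Byte[3]=98: continuation. acc=(acc<<6)|0x18=0x618, pending=0
Byte[4]=E7: 3-byte lead. pending=2, acc=0x7
Byte[5]=8C: continuation. acc=(acc<<6)|0x0C=0x1CC, pending=1
Byte[6]=A8: continuation. acc=(acc<<6)|0x28=0x7328, pending=0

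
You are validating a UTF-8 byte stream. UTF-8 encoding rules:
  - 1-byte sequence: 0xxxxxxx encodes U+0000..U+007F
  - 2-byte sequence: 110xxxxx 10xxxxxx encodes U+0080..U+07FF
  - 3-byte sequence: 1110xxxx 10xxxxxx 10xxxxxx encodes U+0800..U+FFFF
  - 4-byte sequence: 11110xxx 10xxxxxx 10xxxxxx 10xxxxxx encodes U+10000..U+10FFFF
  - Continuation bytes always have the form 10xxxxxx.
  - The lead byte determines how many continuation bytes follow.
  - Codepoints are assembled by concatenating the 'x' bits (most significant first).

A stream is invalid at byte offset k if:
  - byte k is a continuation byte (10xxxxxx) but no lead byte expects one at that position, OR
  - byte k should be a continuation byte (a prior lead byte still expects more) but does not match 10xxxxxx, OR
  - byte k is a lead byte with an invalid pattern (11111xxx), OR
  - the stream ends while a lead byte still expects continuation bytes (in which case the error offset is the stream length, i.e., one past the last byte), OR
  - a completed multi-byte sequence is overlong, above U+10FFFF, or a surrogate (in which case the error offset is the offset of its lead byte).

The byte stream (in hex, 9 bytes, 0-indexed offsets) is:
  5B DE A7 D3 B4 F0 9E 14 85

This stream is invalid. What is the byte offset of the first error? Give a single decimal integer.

Byte[0]=5B: 1-byte ASCII. cp=U+005B
Byte[1]=DE: 2-byte lead, need 1 cont bytes. acc=0x1E
Byte[2]=A7: continuation. acc=(acc<<6)|0x27=0x7A7
Completed: cp=U+07A7 (starts at byte 1)
Byte[3]=D3: 2-byte lead, need 1 cont bytes. acc=0x13
Byte[4]=B4: continuation. acc=(acc<<6)|0x34=0x4F4
Completed: cp=U+04F4 (starts at byte 3)
Byte[5]=F0: 4-byte lead, need 3 cont bytes. acc=0x0
Byte[6]=9E: continuation. acc=(acc<<6)|0x1E=0x1E
Byte[7]=14: expected 10xxxxxx continuation. INVALID

Answer: 7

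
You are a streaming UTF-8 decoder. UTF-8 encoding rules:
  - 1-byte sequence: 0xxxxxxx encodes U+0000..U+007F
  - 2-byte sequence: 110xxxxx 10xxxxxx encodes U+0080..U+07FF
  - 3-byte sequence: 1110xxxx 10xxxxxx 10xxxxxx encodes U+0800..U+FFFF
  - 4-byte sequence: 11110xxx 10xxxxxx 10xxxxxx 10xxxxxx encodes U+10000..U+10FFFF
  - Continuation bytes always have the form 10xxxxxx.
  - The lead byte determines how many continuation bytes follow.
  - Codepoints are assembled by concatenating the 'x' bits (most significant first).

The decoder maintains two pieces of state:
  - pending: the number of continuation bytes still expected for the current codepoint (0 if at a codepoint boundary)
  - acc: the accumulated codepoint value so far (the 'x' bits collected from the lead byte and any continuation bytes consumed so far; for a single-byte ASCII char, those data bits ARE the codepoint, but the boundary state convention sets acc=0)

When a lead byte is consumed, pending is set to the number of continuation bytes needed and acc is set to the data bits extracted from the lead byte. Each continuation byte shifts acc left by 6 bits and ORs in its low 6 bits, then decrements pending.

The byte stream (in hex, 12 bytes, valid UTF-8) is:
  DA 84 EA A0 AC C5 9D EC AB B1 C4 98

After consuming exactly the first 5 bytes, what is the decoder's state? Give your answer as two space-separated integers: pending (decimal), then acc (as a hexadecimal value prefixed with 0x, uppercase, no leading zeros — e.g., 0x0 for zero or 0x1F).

Answer: 0 0xA82C

Derivation:
Byte[0]=DA: 2-byte lead. pending=1, acc=0x1A
Byte[1]=84: continuation. acc=(acc<<6)|0x04=0x684, pending=0
Byte[2]=EA: 3-byte lead. pending=2, acc=0xA
Byte[3]=A0: continuation. acc=(acc<<6)|0x20=0x2A0, pending=1
Byte[4]=AC: continuation. acc=(acc<<6)|0x2C=0xA82C, pending=0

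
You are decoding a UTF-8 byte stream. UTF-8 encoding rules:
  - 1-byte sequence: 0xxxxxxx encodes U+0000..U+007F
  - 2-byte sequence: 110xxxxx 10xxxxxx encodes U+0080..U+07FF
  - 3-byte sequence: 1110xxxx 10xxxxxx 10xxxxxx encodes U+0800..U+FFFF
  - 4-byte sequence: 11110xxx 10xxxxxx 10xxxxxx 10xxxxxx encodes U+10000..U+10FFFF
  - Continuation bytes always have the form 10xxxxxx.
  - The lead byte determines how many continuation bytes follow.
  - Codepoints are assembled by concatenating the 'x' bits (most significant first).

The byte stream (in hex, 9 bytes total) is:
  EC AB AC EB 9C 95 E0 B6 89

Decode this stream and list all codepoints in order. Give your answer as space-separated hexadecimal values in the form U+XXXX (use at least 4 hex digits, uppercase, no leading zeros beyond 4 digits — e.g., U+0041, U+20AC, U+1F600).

Byte[0]=EC: 3-byte lead, need 2 cont bytes. acc=0xC
Byte[1]=AB: continuation. acc=(acc<<6)|0x2B=0x32B
Byte[2]=AC: continuation. acc=(acc<<6)|0x2C=0xCAEC
Completed: cp=U+CAEC (starts at byte 0)
Byte[3]=EB: 3-byte lead, need 2 cont bytes. acc=0xB
Byte[4]=9C: continuation. acc=(acc<<6)|0x1C=0x2DC
Byte[5]=95: continuation. acc=(acc<<6)|0x15=0xB715
Completed: cp=U+B715 (starts at byte 3)
Byte[6]=E0: 3-byte lead, need 2 cont bytes. acc=0x0
Byte[7]=B6: continuation. acc=(acc<<6)|0x36=0x36
Byte[8]=89: continuation. acc=(acc<<6)|0x09=0xD89
Completed: cp=U+0D89 (starts at byte 6)

Answer: U+CAEC U+B715 U+0D89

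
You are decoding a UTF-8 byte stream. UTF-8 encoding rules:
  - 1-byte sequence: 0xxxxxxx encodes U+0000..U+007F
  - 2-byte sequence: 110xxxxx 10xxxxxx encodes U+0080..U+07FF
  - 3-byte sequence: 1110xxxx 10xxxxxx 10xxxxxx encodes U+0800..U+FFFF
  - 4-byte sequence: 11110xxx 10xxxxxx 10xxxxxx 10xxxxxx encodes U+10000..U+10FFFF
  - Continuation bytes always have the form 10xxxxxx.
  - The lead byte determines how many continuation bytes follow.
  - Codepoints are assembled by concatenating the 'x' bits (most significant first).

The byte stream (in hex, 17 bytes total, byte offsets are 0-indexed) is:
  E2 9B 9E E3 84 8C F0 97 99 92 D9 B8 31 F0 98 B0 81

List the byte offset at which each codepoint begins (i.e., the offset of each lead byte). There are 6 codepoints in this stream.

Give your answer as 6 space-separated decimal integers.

Answer: 0 3 6 10 12 13

Derivation:
Byte[0]=E2: 3-byte lead, need 2 cont bytes. acc=0x2
Byte[1]=9B: continuation. acc=(acc<<6)|0x1B=0x9B
Byte[2]=9E: continuation. acc=(acc<<6)|0x1E=0x26DE
Completed: cp=U+26DE (starts at byte 0)
Byte[3]=E3: 3-byte lead, need 2 cont bytes. acc=0x3
Byte[4]=84: continuation. acc=(acc<<6)|0x04=0xC4
Byte[5]=8C: continuation. acc=(acc<<6)|0x0C=0x310C
Completed: cp=U+310C (starts at byte 3)
Byte[6]=F0: 4-byte lead, need 3 cont bytes. acc=0x0
Byte[7]=97: continuation. acc=(acc<<6)|0x17=0x17
Byte[8]=99: continuation. acc=(acc<<6)|0x19=0x5D9
Byte[9]=92: continuation. acc=(acc<<6)|0x12=0x17652
Completed: cp=U+17652 (starts at byte 6)
Byte[10]=D9: 2-byte lead, need 1 cont bytes. acc=0x19
Byte[11]=B8: continuation. acc=(acc<<6)|0x38=0x678
Completed: cp=U+0678 (starts at byte 10)
Byte[12]=31: 1-byte ASCII. cp=U+0031
Byte[13]=F0: 4-byte lead, need 3 cont bytes. acc=0x0
Byte[14]=98: continuation. acc=(acc<<6)|0x18=0x18
Byte[15]=B0: continuation. acc=(acc<<6)|0x30=0x630
Byte[16]=81: continuation. acc=(acc<<6)|0x01=0x18C01
Completed: cp=U+18C01 (starts at byte 13)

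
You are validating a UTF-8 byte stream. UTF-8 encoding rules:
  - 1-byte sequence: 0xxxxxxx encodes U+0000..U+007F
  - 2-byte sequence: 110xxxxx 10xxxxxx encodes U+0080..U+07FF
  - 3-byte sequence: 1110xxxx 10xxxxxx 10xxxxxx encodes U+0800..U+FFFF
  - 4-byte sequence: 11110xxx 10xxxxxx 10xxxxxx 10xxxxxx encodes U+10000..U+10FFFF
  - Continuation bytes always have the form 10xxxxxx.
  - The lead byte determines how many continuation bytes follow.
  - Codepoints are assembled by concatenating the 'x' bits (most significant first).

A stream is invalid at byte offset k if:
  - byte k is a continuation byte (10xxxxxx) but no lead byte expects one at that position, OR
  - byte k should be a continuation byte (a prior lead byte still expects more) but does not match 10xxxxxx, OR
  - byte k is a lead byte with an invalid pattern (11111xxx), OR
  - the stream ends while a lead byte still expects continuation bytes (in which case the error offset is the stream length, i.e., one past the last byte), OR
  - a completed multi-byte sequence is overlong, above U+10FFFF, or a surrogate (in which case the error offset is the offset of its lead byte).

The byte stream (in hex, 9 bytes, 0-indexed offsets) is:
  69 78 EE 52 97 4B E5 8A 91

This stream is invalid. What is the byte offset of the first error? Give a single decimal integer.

Answer: 3

Derivation:
Byte[0]=69: 1-byte ASCII. cp=U+0069
Byte[1]=78: 1-byte ASCII. cp=U+0078
Byte[2]=EE: 3-byte lead, need 2 cont bytes. acc=0xE
Byte[3]=52: expected 10xxxxxx continuation. INVALID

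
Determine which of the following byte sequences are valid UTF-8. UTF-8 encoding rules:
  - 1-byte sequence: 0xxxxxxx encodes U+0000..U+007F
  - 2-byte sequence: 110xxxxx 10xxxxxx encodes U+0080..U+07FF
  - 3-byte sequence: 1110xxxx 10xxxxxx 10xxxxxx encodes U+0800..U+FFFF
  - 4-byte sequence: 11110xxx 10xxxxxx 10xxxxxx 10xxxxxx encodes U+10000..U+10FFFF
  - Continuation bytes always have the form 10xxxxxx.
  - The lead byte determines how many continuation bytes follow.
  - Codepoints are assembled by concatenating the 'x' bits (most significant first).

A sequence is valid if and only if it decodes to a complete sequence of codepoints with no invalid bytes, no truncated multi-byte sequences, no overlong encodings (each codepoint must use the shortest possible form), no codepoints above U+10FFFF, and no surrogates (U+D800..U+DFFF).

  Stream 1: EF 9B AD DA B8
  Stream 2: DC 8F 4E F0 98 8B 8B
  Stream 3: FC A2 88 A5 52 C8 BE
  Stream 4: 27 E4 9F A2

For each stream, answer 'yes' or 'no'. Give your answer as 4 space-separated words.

Stream 1: decodes cleanly. VALID
Stream 2: decodes cleanly. VALID
Stream 3: error at byte offset 0. INVALID
Stream 4: decodes cleanly. VALID

Answer: yes yes no yes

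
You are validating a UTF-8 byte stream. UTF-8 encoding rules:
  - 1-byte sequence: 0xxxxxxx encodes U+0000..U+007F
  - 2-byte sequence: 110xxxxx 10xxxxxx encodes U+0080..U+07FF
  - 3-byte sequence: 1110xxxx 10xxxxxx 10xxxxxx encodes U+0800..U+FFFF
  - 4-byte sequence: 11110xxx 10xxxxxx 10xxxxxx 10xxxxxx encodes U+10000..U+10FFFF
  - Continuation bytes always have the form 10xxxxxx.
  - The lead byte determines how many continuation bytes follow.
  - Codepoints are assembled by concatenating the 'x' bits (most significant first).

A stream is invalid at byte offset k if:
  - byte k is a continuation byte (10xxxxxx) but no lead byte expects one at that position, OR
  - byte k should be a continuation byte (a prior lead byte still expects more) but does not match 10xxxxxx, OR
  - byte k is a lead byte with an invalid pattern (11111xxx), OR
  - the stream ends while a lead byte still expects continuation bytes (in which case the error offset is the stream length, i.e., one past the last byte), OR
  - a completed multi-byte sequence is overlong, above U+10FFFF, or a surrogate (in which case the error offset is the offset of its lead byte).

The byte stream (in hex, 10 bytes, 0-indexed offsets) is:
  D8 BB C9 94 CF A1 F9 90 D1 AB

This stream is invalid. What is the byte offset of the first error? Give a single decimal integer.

Byte[0]=D8: 2-byte lead, need 1 cont bytes. acc=0x18
Byte[1]=BB: continuation. acc=(acc<<6)|0x3B=0x63B
Completed: cp=U+063B (starts at byte 0)
Byte[2]=C9: 2-byte lead, need 1 cont bytes. acc=0x9
Byte[3]=94: continuation. acc=(acc<<6)|0x14=0x254
Completed: cp=U+0254 (starts at byte 2)
Byte[4]=CF: 2-byte lead, need 1 cont bytes. acc=0xF
Byte[5]=A1: continuation. acc=(acc<<6)|0x21=0x3E1
Completed: cp=U+03E1 (starts at byte 4)
Byte[6]=F9: INVALID lead byte (not 0xxx/110x/1110/11110)

Answer: 6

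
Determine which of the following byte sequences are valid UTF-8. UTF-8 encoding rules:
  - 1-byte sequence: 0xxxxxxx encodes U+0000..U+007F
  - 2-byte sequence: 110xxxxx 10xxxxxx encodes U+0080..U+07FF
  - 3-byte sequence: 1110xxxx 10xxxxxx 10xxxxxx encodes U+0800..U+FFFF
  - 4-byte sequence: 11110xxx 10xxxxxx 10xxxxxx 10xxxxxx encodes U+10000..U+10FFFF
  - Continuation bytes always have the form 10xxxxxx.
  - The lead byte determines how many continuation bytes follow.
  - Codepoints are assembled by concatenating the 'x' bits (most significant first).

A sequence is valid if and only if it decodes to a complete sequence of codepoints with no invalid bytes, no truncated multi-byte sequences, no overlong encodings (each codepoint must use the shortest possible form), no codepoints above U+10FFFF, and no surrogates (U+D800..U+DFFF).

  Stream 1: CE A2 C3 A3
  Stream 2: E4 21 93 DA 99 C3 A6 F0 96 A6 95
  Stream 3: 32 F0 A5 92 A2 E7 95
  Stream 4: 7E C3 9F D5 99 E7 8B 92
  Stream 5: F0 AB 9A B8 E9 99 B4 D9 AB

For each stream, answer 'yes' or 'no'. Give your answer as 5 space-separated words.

Answer: yes no no yes yes

Derivation:
Stream 1: decodes cleanly. VALID
Stream 2: error at byte offset 1. INVALID
Stream 3: error at byte offset 7. INVALID
Stream 4: decodes cleanly. VALID
Stream 5: decodes cleanly. VALID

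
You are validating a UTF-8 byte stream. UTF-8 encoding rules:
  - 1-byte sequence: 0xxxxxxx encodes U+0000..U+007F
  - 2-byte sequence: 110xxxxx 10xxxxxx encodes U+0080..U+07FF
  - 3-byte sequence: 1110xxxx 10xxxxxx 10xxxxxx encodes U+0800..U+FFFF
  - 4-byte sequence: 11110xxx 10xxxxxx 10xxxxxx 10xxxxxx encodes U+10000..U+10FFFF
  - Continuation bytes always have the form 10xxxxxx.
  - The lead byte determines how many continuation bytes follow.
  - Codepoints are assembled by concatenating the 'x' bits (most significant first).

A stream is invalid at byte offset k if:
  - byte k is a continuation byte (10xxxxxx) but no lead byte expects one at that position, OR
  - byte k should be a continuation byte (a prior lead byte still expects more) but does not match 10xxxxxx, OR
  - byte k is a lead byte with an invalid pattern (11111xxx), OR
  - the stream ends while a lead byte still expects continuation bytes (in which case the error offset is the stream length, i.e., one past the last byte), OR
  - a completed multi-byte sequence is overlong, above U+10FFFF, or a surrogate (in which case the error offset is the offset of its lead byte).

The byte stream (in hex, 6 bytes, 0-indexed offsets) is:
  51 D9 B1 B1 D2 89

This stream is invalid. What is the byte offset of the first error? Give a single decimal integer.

Answer: 3

Derivation:
Byte[0]=51: 1-byte ASCII. cp=U+0051
Byte[1]=D9: 2-byte lead, need 1 cont bytes. acc=0x19
Byte[2]=B1: continuation. acc=(acc<<6)|0x31=0x671
Completed: cp=U+0671 (starts at byte 1)
Byte[3]=B1: INVALID lead byte (not 0xxx/110x/1110/11110)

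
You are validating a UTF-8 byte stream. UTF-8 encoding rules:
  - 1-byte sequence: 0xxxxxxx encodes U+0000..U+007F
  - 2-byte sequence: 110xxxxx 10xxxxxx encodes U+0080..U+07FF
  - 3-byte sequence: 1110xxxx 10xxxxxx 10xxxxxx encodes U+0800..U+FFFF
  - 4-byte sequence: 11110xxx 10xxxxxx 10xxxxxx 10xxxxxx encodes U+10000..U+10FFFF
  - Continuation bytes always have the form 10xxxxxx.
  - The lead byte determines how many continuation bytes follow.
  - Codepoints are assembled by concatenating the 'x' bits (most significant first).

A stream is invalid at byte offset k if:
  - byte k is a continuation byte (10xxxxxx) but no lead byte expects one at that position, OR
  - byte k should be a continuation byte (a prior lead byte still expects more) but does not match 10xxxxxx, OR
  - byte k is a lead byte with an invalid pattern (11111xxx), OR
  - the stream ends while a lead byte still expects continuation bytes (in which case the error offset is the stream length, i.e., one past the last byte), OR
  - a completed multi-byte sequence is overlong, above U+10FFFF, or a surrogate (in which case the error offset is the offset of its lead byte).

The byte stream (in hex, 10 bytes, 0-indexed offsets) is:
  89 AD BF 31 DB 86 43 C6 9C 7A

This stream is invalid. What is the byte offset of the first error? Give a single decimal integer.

Answer: 0

Derivation:
Byte[0]=89: INVALID lead byte (not 0xxx/110x/1110/11110)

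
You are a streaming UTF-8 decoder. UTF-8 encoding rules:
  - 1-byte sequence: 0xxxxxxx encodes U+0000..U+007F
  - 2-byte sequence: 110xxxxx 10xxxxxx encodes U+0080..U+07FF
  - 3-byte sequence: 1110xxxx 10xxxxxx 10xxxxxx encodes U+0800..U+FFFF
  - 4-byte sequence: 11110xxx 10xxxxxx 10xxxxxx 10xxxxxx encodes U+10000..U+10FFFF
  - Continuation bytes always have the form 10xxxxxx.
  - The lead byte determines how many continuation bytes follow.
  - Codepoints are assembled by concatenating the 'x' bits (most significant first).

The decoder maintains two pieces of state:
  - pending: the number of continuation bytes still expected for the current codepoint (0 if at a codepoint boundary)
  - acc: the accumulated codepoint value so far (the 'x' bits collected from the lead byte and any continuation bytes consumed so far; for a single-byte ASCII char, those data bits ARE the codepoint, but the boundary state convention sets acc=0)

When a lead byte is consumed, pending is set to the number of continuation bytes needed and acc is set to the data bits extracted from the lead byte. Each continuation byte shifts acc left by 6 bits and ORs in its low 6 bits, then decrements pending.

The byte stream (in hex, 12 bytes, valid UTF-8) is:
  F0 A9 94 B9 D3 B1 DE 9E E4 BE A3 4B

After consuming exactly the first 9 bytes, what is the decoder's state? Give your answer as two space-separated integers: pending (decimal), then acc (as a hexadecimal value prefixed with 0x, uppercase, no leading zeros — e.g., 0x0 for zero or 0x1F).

Byte[0]=F0: 4-byte lead. pending=3, acc=0x0
Byte[1]=A9: continuation. acc=(acc<<6)|0x29=0x29, pending=2
Byte[2]=94: continuation. acc=(acc<<6)|0x14=0xA54, pending=1
Byte[3]=B9: continuation. acc=(acc<<6)|0x39=0x29539, pending=0
Byte[4]=D3: 2-byte lead. pending=1, acc=0x13
Byte[5]=B1: continuation. acc=(acc<<6)|0x31=0x4F1, pending=0
Byte[6]=DE: 2-byte lead. pending=1, acc=0x1E
Byte[7]=9E: continuation. acc=(acc<<6)|0x1E=0x79E, pending=0
Byte[8]=E4: 3-byte lead. pending=2, acc=0x4

Answer: 2 0x4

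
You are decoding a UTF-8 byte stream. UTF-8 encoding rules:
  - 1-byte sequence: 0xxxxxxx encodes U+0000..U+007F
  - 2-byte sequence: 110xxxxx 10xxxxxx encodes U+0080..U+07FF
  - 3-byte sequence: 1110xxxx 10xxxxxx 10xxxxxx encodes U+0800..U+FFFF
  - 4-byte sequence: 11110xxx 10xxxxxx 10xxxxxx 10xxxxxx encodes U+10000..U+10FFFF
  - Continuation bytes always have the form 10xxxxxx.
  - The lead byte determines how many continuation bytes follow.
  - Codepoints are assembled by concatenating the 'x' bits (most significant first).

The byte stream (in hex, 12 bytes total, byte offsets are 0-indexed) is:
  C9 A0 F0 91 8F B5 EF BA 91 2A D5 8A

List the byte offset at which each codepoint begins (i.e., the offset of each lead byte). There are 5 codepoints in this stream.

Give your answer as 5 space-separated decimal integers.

Answer: 0 2 6 9 10

Derivation:
Byte[0]=C9: 2-byte lead, need 1 cont bytes. acc=0x9
Byte[1]=A0: continuation. acc=(acc<<6)|0x20=0x260
Completed: cp=U+0260 (starts at byte 0)
Byte[2]=F0: 4-byte lead, need 3 cont bytes. acc=0x0
Byte[3]=91: continuation. acc=(acc<<6)|0x11=0x11
Byte[4]=8F: continuation. acc=(acc<<6)|0x0F=0x44F
Byte[5]=B5: continuation. acc=(acc<<6)|0x35=0x113F5
Completed: cp=U+113F5 (starts at byte 2)
Byte[6]=EF: 3-byte lead, need 2 cont bytes. acc=0xF
Byte[7]=BA: continuation. acc=(acc<<6)|0x3A=0x3FA
Byte[8]=91: continuation. acc=(acc<<6)|0x11=0xFE91
Completed: cp=U+FE91 (starts at byte 6)
Byte[9]=2A: 1-byte ASCII. cp=U+002A
Byte[10]=D5: 2-byte lead, need 1 cont bytes. acc=0x15
Byte[11]=8A: continuation. acc=(acc<<6)|0x0A=0x54A
Completed: cp=U+054A (starts at byte 10)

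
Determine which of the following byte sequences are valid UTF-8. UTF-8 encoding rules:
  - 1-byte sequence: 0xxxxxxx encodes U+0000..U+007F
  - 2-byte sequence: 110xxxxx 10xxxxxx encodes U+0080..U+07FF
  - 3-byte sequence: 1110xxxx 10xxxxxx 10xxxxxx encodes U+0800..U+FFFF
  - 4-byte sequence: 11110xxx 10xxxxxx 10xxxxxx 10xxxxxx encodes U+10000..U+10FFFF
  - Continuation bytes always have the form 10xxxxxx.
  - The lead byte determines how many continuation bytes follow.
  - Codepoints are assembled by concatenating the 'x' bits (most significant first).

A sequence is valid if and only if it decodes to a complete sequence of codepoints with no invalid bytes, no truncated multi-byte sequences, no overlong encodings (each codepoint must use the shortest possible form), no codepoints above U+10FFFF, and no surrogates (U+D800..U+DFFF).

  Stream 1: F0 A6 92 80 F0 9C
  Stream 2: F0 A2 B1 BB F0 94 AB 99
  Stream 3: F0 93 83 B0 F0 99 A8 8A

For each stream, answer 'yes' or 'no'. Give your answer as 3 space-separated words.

Answer: no yes yes

Derivation:
Stream 1: error at byte offset 6. INVALID
Stream 2: decodes cleanly. VALID
Stream 3: decodes cleanly. VALID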